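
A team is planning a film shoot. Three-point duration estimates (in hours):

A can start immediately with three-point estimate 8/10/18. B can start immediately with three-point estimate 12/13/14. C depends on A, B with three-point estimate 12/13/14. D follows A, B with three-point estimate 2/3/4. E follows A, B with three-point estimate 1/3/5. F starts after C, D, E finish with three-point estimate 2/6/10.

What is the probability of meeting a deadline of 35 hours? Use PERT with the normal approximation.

0.983

te_A = (8 + 4·10 + 18)/6 = 66/6 = 11; σ²_A = ((18−8)/6)² = 2.778
te_B = (12 + 4·13 + 14)/6 = 78/6 = 13; σ²_B = ((14−12)/6)² = 0.111
te_C = (12 + 4·13 + 14)/6 = 78/6 = 13; σ²_C = ((14−12)/6)² = 0.111
te_D = (2 + 4·3 + 4)/6 = 18/6 = 3; σ²_D = ((4−2)/6)² = 0.111
te_E = (1 + 4·3 + 5)/6 = 18/6 = 3; σ²_E = ((5−1)/6)² = 0.444
te_F = (2 + 4·6 + 10)/6 = 36/6 = 6; σ²_F = ((10−2)/6)² = 1.778

Forward pass:
ES_A = 0; EF_A = 11
ES_B = 0; EF_B = 13
ES_C = max(EF_A=11, EF_B=13) = 13; EF_C = 13+13 = 26
ES_D = max(EF_A=11, EF_B=13) = 13; EF_D = 13+3 = 16
ES_E = max(EF_A=11, EF_B=13) = 13; EF_E = 13+3 = 16
ES_F = max(EF_C=26, EF_D=16, EF_E=16) = 26; EF_F = 26+6 = 32
Expected project duration μ = 32 hours. Critical path: B → C → F.

Variance along critical path = 0.111 + 0.111 + 1.778 = 2.000; σ = √2.000 = 1.414 hours.
Z = (35 − 32) / 1.414 = 2.121
P(T ≤ 35) = Φ(2.121) ≈ 0.983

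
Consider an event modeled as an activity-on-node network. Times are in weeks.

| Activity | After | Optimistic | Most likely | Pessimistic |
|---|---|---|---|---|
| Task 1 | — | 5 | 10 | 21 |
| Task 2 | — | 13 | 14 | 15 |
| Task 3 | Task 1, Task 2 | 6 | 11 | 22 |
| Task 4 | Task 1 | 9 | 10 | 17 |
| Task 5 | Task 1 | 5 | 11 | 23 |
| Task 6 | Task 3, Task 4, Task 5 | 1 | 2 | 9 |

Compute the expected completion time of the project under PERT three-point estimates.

29 weeks

te_Task 1 = (5 + 4·10 + 21)/6 = 66/6 = 11
te_Task 2 = (13 + 4·14 + 15)/6 = 84/6 = 14
te_Task 3 = (6 + 4·11 + 22)/6 = 72/6 = 12
te_Task 4 = (9 + 4·10 + 17)/6 = 66/6 = 11
te_Task 5 = (5 + 4·11 + 23)/6 = 72/6 = 12
te_Task 6 = (1 + 4·2 + 9)/6 = 18/6 = 3

Forward pass:
ES_Task 1 = 0; EF_Task 1 = 11
ES_Task 2 = 0; EF_Task 2 = 14
ES_Task 3 = max(EF_Task 1=11, EF_Task 2=14) = 14; EF_Task 3 = 14+12 = 26
ES_Task 4 = 11; EF_Task 4 = 11+11 = 22
ES_Task 5 = 11; EF_Task 5 = 11+12 = 23
ES_Task 6 = max(EF_Task 3=26, EF_Task 4=22, EF_Task 5=23) = 26; EF_Task 6 = 26+3 = 29
Expected project duration μ = 29 weeks. Critical path: Task 2 → Task 3 → Task 6.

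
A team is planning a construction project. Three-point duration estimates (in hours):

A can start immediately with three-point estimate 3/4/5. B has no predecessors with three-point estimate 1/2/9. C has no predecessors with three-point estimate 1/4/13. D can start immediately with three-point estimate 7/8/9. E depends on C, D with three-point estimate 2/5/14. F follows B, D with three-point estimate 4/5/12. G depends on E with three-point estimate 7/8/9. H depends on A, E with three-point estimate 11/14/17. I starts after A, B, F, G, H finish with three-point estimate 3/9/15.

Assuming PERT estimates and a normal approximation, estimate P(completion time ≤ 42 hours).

0.951

te_A = (3 + 4·4 + 5)/6 = 24/6 = 4; σ²_A = ((5−3)/6)² = 0.111
te_B = (1 + 4·2 + 9)/6 = 18/6 = 3; σ²_B = ((9−1)/6)² = 1.778
te_C = (1 + 4·4 + 13)/6 = 30/6 = 5; σ²_C = ((13−1)/6)² = 4.000
te_D = (7 + 4·8 + 9)/6 = 48/6 = 8; σ²_D = ((9−7)/6)² = 0.111
te_E = (2 + 4·5 + 14)/6 = 36/6 = 6; σ²_E = ((14−2)/6)² = 4.000
te_F = (4 + 4·5 + 12)/6 = 36/6 = 6; σ²_F = ((12−4)/6)² = 1.778
te_G = (7 + 4·8 + 9)/6 = 48/6 = 8; σ²_G = ((9−7)/6)² = 0.111
te_H = (11 + 4·14 + 17)/6 = 84/6 = 14; σ²_H = ((17−11)/6)² = 1.000
te_I = (3 + 4·9 + 15)/6 = 54/6 = 9; σ²_I = ((15−3)/6)² = 4.000

Forward pass:
ES_A = 0; EF_A = 4
ES_B = 0; EF_B = 3
ES_C = 0; EF_C = 5
ES_D = 0; EF_D = 8
ES_E = max(EF_C=5, EF_D=8) = 8; EF_E = 8+6 = 14
ES_F = max(EF_B=3, EF_D=8) = 8; EF_F = 8+6 = 14
ES_G = 14; EF_G = 14+8 = 22
ES_H = max(EF_A=4, EF_E=14) = 14; EF_H = 14+14 = 28
ES_I = max(EF_A=4, EF_B=3, EF_F=14, EF_G=22, EF_H=28) = 28; EF_I = 28+9 = 37
Expected project duration μ = 37 hours. Critical path: D → E → H → I.

Variance along critical path = 0.111 + 4.000 + 1.000 + 4.000 = 9.111; σ = √9.111 = 3.018 hours.
Z = (42 − 37) / 3.018 = 1.656
P(T ≤ 42) = Φ(1.656) ≈ 0.951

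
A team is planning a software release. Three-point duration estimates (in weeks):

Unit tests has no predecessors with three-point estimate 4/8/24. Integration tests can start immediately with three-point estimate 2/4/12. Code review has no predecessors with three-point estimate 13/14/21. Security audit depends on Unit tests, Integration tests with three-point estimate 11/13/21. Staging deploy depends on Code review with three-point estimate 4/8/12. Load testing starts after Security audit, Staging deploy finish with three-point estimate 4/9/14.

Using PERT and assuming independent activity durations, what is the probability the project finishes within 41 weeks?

te_Unit tests = (4 + 4·8 + 24)/6 = 60/6 = 10; σ²_Unit tests = ((24−4)/6)² = 11.111
te_Integration tests = (2 + 4·4 + 12)/6 = 30/6 = 5; σ²_Integration tests = ((12−2)/6)² = 2.778
te_Code review = (13 + 4·14 + 21)/6 = 90/6 = 15; σ²_Code review = ((21−13)/6)² = 1.778
te_Security audit = (11 + 4·13 + 21)/6 = 84/6 = 14; σ²_Security audit = ((21−11)/6)² = 2.778
te_Staging deploy = (4 + 4·8 + 12)/6 = 48/6 = 8; σ²_Staging deploy = ((12−4)/6)² = 1.778
te_Load testing = (4 + 4·9 + 14)/6 = 54/6 = 9; σ²_Load testing = ((14−4)/6)² = 2.778

Forward pass:
ES_Unit tests = 0; EF_Unit tests = 10
ES_Integration tests = 0; EF_Integration tests = 5
ES_Code review = 0; EF_Code review = 15
ES_Security audit = max(EF_Unit tests=10, EF_Integration tests=5) = 10; EF_Security audit = 10+14 = 24
ES_Staging deploy = 15; EF_Staging deploy = 15+8 = 23
ES_Load testing = max(EF_Security audit=24, EF_Staging deploy=23) = 24; EF_Load testing = 24+9 = 33
Expected project duration μ = 33 weeks. Critical path: Unit tests → Security audit → Load testing.

Variance along critical path = 11.111 + 2.778 + 2.778 = 16.667; σ = √16.667 = 4.082 weeks.
Z = (41 − 33) / 4.082 = 1.960
P(T ≤ 41) = Φ(1.960) ≈ 0.975

0.975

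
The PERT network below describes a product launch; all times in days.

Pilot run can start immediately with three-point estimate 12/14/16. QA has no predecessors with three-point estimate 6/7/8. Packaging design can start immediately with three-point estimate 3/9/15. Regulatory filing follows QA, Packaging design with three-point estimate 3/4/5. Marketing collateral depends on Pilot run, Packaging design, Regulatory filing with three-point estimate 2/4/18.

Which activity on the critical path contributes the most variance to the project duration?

te_Pilot run = (12 + 4·14 + 16)/6 = 84/6 = 14; σ²_Pilot run = ((16−12)/6)² = 0.444
te_QA = (6 + 4·7 + 8)/6 = 42/6 = 7; σ²_QA = ((8−6)/6)² = 0.111
te_Packaging design = (3 + 4·9 + 15)/6 = 54/6 = 9; σ²_Packaging design = ((15−3)/6)² = 4.000
te_Regulatory filing = (3 + 4·4 + 5)/6 = 24/6 = 4; σ²_Regulatory filing = ((5−3)/6)² = 0.111
te_Marketing collateral = (2 + 4·4 + 18)/6 = 36/6 = 6; σ²_Marketing collateral = ((18−2)/6)² = 7.111

Forward pass:
ES_Pilot run = 0; EF_Pilot run = 14
ES_QA = 0; EF_QA = 7
ES_Packaging design = 0; EF_Packaging design = 9
ES_Regulatory filing = max(EF_QA=7, EF_Packaging design=9) = 9; EF_Regulatory filing = 9+4 = 13
ES_Marketing collateral = max(EF_Pilot run=14, EF_Packaging design=9, EF_Regulatory filing=13) = 14; EF_Marketing collateral = 14+6 = 20
Expected project duration μ = 20 days. Critical path: Pilot run → Marketing collateral.

Variances on critical path: σ²_Pilot run=0.444, σ²_Marketing collateral=7.111.
Largest is σ²_Marketing collateral = 7.111.

Marketing collateral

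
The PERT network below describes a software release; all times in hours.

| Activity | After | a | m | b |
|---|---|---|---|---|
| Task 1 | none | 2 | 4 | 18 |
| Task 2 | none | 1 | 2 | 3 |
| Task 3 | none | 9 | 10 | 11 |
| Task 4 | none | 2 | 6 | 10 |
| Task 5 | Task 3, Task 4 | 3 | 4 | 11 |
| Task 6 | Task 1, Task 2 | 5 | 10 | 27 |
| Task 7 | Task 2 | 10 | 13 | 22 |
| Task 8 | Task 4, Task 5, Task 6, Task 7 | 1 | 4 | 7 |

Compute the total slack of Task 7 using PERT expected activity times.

te_Task 1 = (2 + 4·4 + 18)/6 = 36/6 = 6
te_Task 2 = (1 + 4·2 + 3)/6 = 12/6 = 2
te_Task 3 = (9 + 4·10 + 11)/6 = 60/6 = 10
te_Task 4 = (2 + 4·6 + 10)/6 = 36/6 = 6
te_Task 5 = (3 + 4·4 + 11)/6 = 30/6 = 5
te_Task 6 = (5 + 4·10 + 27)/6 = 72/6 = 12
te_Task 7 = (10 + 4·13 + 22)/6 = 84/6 = 14
te_Task 8 = (1 + 4·4 + 7)/6 = 24/6 = 4

Forward pass:
ES_Task 1 = 0; EF_Task 1 = 6
ES_Task 2 = 0; EF_Task 2 = 2
ES_Task 3 = 0; EF_Task 3 = 10
ES_Task 4 = 0; EF_Task 4 = 6
ES_Task 5 = max(EF_Task 3=10, EF_Task 4=6) = 10; EF_Task 5 = 10+5 = 15
ES_Task 6 = max(EF_Task 1=6, EF_Task 2=2) = 6; EF_Task 6 = 6+12 = 18
ES_Task 7 = 2; EF_Task 7 = 2+14 = 16
ES_Task 8 = max(EF_Task 4=6, EF_Task 5=15, EF_Task 6=18, EF_Task 7=16) = 18; EF_Task 8 = 18+4 = 22
Expected project duration μ = 22 hours. Critical path: Task 1 → Task 6 → Task 8.

Backward pass:
LF_Task 8 = 22; LS_Task 8 = 22−4 = 18
LF_Task 7 = LS_Task 8 = 18; LS_Task 7 = 18−14 = 4
LF_Task 6 = LS_Task 8 = 18; LS_Task 6 = 18−12 = 6
LF_Task 5 = LS_Task 8 = 18; LS_Task 5 = 18−5 = 13
LF_Task 4 = min(LS_Task 5=13, LS_Task 8=18) = 13; LS_Task 4 = 13−6 = 7
LF_Task 3 = LS_Task 5 = 13; LS_Task 3 = 13−10 = 3
LF_Task 2 = min(LS_Task 6=6, LS_Task 7=4) = 4; LS_Task 2 = 4−2 = 2
LF_Task 1 = LS_Task 6 = 6; LS_Task 1 = 6−6 = 0
Slack_Task 7 = LS_Task 7 − ES_Task 7 = 4 − 2 = 2

2 hours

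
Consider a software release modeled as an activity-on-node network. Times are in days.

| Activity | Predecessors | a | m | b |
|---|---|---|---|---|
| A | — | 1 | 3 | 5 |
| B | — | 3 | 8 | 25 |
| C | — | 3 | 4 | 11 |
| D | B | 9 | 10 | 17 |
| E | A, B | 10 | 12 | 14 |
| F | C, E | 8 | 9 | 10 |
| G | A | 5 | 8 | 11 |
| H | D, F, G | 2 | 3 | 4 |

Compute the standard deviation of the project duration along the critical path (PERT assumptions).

3.76 days

te_A = (1 + 4·3 + 5)/6 = 18/6 = 3; σ²_A = ((5−1)/6)² = 0.444
te_B = (3 + 4·8 + 25)/6 = 60/6 = 10; σ²_B = ((25−3)/6)² = 13.444
te_C = (3 + 4·4 + 11)/6 = 30/6 = 5; σ²_C = ((11−3)/6)² = 1.778
te_D = (9 + 4·10 + 17)/6 = 66/6 = 11; σ²_D = ((17−9)/6)² = 1.778
te_E = (10 + 4·12 + 14)/6 = 72/6 = 12; σ²_E = ((14−10)/6)² = 0.444
te_F = (8 + 4·9 + 10)/6 = 54/6 = 9; σ²_F = ((10−8)/6)² = 0.111
te_G = (5 + 4·8 + 11)/6 = 48/6 = 8; σ²_G = ((11−5)/6)² = 1.000
te_H = (2 + 4·3 + 4)/6 = 18/6 = 3; σ²_H = ((4−2)/6)² = 0.111

Forward pass:
ES_A = 0; EF_A = 3
ES_B = 0; EF_B = 10
ES_C = 0; EF_C = 5
ES_D = 10; EF_D = 10+11 = 21
ES_E = max(EF_A=3, EF_B=10) = 10; EF_E = 10+12 = 22
ES_F = max(EF_C=5, EF_E=22) = 22; EF_F = 22+9 = 31
ES_G = 3; EF_G = 3+8 = 11
ES_H = max(EF_D=21, EF_F=31, EF_G=11) = 31; EF_H = 31+3 = 34
Expected project duration μ = 34 days. Critical path: B → E → F → H.

Variance along critical path = 13.444 + 0.444 + 0.111 + 0.111 = 14.111
σ = √14.111 = 3.756 days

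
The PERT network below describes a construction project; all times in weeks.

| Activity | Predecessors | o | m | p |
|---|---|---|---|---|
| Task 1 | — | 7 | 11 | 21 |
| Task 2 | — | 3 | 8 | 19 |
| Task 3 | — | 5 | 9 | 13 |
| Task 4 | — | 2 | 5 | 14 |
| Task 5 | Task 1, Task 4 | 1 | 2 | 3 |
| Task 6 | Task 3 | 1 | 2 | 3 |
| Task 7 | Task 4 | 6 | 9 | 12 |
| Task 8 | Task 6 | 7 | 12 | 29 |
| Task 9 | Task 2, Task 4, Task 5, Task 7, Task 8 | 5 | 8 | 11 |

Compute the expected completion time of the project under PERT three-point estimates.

te_Task 1 = (7 + 4·11 + 21)/6 = 72/6 = 12
te_Task 2 = (3 + 4·8 + 19)/6 = 54/6 = 9
te_Task 3 = (5 + 4·9 + 13)/6 = 54/6 = 9
te_Task 4 = (2 + 4·5 + 14)/6 = 36/6 = 6
te_Task 5 = (1 + 4·2 + 3)/6 = 12/6 = 2
te_Task 6 = (1 + 4·2 + 3)/6 = 12/6 = 2
te_Task 7 = (6 + 4·9 + 12)/6 = 54/6 = 9
te_Task 8 = (7 + 4·12 + 29)/6 = 84/6 = 14
te_Task 9 = (5 + 4·8 + 11)/6 = 48/6 = 8

Forward pass:
ES_Task 1 = 0; EF_Task 1 = 12
ES_Task 2 = 0; EF_Task 2 = 9
ES_Task 3 = 0; EF_Task 3 = 9
ES_Task 4 = 0; EF_Task 4 = 6
ES_Task 5 = max(EF_Task 1=12, EF_Task 4=6) = 12; EF_Task 5 = 12+2 = 14
ES_Task 6 = 9; EF_Task 6 = 9+2 = 11
ES_Task 7 = 6; EF_Task 7 = 6+9 = 15
ES_Task 8 = 11; EF_Task 8 = 11+14 = 25
ES_Task 9 = max(EF_Task 2=9, EF_Task 4=6, EF_Task 5=14, EF_Task 7=15, EF_Task 8=25) = 25; EF_Task 9 = 25+8 = 33
Expected project duration μ = 33 weeks. Critical path: Task 3 → Task 6 → Task 8 → Task 9.

33 weeks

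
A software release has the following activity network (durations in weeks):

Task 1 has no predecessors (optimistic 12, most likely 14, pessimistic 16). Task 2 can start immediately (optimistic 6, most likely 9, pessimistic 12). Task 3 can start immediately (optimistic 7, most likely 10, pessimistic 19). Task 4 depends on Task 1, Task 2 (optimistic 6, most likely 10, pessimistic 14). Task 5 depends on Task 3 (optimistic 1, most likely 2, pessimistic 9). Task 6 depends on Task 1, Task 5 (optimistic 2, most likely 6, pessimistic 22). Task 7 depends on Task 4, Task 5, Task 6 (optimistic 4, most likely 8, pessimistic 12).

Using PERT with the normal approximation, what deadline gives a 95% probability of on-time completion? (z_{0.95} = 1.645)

35.3 weeks

te_Task 1 = (12 + 4·14 + 16)/6 = 84/6 = 14; σ²_Task 1 = ((16−12)/6)² = 0.444
te_Task 2 = (6 + 4·9 + 12)/6 = 54/6 = 9; σ²_Task 2 = ((12−6)/6)² = 1.000
te_Task 3 = (7 + 4·10 + 19)/6 = 66/6 = 11; σ²_Task 3 = ((19−7)/6)² = 4.000
te_Task 4 = (6 + 4·10 + 14)/6 = 60/6 = 10; σ²_Task 4 = ((14−6)/6)² = 1.778
te_Task 5 = (1 + 4·2 + 9)/6 = 18/6 = 3; σ²_Task 5 = ((9−1)/6)² = 1.778
te_Task 6 = (2 + 4·6 + 22)/6 = 48/6 = 8; σ²_Task 6 = ((22−2)/6)² = 11.111
te_Task 7 = (4 + 4·8 + 12)/6 = 48/6 = 8; σ²_Task 7 = ((12−4)/6)² = 1.778

Forward pass:
ES_Task 1 = 0; EF_Task 1 = 14
ES_Task 2 = 0; EF_Task 2 = 9
ES_Task 3 = 0; EF_Task 3 = 11
ES_Task 4 = max(EF_Task 1=14, EF_Task 2=9) = 14; EF_Task 4 = 14+10 = 24
ES_Task 5 = 11; EF_Task 5 = 11+3 = 14
ES_Task 6 = max(EF_Task 1=14, EF_Task 5=14) = 14; EF_Task 6 = 14+8 = 22
ES_Task 7 = max(EF_Task 4=24, EF_Task 5=14, EF_Task 6=22) = 24; EF_Task 7 = 24+8 = 32
Expected project duration μ = 32 weeks. Critical path: Task 1 → Task 4 → Task 7.

Variance along critical path = 0.444 + 1.778 + 1.778 = 4.000; σ = 2.000 weeks.
D = μ + z·σ = 32 + 1.645·2.000 = 35.3 weeks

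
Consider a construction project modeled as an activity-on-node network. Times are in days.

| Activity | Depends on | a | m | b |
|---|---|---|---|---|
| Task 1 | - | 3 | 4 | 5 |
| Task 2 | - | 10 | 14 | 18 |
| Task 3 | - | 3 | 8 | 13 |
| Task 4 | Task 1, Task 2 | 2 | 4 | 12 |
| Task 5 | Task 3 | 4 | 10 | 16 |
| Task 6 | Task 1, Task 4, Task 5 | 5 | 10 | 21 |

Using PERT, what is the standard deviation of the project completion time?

3.42 days

te_Task 1 = (3 + 4·4 + 5)/6 = 24/6 = 4; σ²_Task 1 = ((5−3)/6)² = 0.111
te_Task 2 = (10 + 4·14 + 18)/6 = 84/6 = 14; σ²_Task 2 = ((18−10)/6)² = 1.778
te_Task 3 = (3 + 4·8 + 13)/6 = 48/6 = 8; σ²_Task 3 = ((13−3)/6)² = 2.778
te_Task 4 = (2 + 4·4 + 12)/6 = 30/6 = 5; σ²_Task 4 = ((12−2)/6)² = 2.778
te_Task 5 = (4 + 4·10 + 16)/6 = 60/6 = 10; σ²_Task 5 = ((16−4)/6)² = 4.000
te_Task 6 = (5 + 4·10 + 21)/6 = 66/6 = 11; σ²_Task 6 = ((21−5)/6)² = 7.111

Forward pass:
ES_Task 1 = 0; EF_Task 1 = 4
ES_Task 2 = 0; EF_Task 2 = 14
ES_Task 3 = 0; EF_Task 3 = 8
ES_Task 4 = max(EF_Task 1=4, EF_Task 2=14) = 14; EF_Task 4 = 14+5 = 19
ES_Task 5 = 8; EF_Task 5 = 8+10 = 18
ES_Task 6 = max(EF_Task 1=4, EF_Task 4=19, EF_Task 5=18) = 19; EF_Task 6 = 19+11 = 30
Expected project duration μ = 30 days. Critical path: Task 2 → Task 4 → Task 6.

Variance along critical path = 1.778 + 2.778 + 7.111 = 11.667
σ = √11.667 = 3.416 days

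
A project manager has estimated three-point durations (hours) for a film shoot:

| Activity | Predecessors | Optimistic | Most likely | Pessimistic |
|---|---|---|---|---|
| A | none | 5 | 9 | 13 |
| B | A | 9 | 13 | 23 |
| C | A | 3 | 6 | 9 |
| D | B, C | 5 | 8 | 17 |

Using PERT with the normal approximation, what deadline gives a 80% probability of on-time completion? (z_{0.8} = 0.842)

34.8 hours

te_A = (5 + 4·9 + 13)/6 = 54/6 = 9; σ²_A = ((13−5)/6)² = 1.778
te_B = (9 + 4·13 + 23)/6 = 84/6 = 14; σ²_B = ((23−9)/6)² = 5.444
te_C = (3 + 4·6 + 9)/6 = 36/6 = 6; σ²_C = ((9−3)/6)² = 1.000
te_D = (5 + 4·8 + 17)/6 = 54/6 = 9; σ²_D = ((17−5)/6)² = 4.000

Forward pass:
ES_A = 0; EF_A = 9
ES_B = 9; EF_B = 9+14 = 23
ES_C = 9; EF_C = 9+6 = 15
ES_D = max(EF_B=23, EF_C=15) = 23; EF_D = 23+9 = 32
Expected project duration μ = 32 hours. Critical path: A → B → D.

Variance along critical path = 1.778 + 5.444 + 4.000 = 11.222; σ = 3.350 hours.
D = μ + z·σ = 32 + 0.842·3.350 = 34.8 hours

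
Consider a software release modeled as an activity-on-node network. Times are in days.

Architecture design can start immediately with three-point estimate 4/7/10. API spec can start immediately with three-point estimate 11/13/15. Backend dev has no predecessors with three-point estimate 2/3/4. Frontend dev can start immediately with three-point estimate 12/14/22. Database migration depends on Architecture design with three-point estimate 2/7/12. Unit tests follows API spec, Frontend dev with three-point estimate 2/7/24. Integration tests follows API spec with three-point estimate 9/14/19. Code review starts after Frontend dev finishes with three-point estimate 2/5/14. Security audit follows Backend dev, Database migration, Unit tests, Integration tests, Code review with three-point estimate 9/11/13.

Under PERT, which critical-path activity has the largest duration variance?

te_Architecture design = (4 + 4·7 + 10)/6 = 42/6 = 7; σ²_Architecture design = ((10−4)/6)² = 1.000
te_API spec = (11 + 4·13 + 15)/6 = 78/6 = 13; σ²_API spec = ((15−11)/6)² = 0.444
te_Backend dev = (2 + 4·3 + 4)/6 = 18/6 = 3; σ²_Backend dev = ((4−2)/6)² = 0.111
te_Frontend dev = (12 + 4·14 + 22)/6 = 90/6 = 15; σ²_Frontend dev = ((22−12)/6)² = 2.778
te_Database migration = (2 + 4·7 + 12)/6 = 42/6 = 7; σ²_Database migration = ((12−2)/6)² = 2.778
te_Unit tests = (2 + 4·7 + 24)/6 = 54/6 = 9; σ²_Unit tests = ((24−2)/6)² = 13.444
te_Integration tests = (9 + 4·14 + 19)/6 = 84/6 = 14; σ²_Integration tests = ((19−9)/6)² = 2.778
te_Code review = (2 + 4·5 + 14)/6 = 36/6 = 6; σ²_Code review = ((14−2)/6)² = 4.000
te_Security audit = (9 + 4·11 + 13)/6 = 66/6 = 11; σ²_Security audit = ((13−9)/6)² = 0.444

Forward pass:
ES_Architecture design = 0; EF_Architecture design = 7
ES_API spec = 0; EF_API spec = 13
ES_Backend dev = 0; EF_Backend dev = 3
ES_Frontend dev = 0; EF_Frontend dev = 15
ES_Database migration = 7; EF_Database migration = 7+7 = 14
ES_Unit tests = max(EF_API spec=13, EF_Frontend dev=15) = 15; EF_Unit tests = 15+9 = 24
ES_Integration tests = 13; EF_Integration tests = 13+14 = 27
ES_Code review = 15; EF_Code review = 15+6 = 21
ES_Security audit = max(EF_Backend dev=3, EF_Database migration=14, EF_Unit tests=24, EF_Integration tests=27, EF_Code review=21) = 27; EF_Security audit = 27+11 = 38
Expected project duration μ = 38 days. Critical path: API spec → Integration tests → Security audit.

Variances on critical path: σ²_API spec=0.444, σ²_Integration tests=2.778, σ²_Security audit=0.444.
Largest is σ²_Integration tests = 2.778.

Integration tests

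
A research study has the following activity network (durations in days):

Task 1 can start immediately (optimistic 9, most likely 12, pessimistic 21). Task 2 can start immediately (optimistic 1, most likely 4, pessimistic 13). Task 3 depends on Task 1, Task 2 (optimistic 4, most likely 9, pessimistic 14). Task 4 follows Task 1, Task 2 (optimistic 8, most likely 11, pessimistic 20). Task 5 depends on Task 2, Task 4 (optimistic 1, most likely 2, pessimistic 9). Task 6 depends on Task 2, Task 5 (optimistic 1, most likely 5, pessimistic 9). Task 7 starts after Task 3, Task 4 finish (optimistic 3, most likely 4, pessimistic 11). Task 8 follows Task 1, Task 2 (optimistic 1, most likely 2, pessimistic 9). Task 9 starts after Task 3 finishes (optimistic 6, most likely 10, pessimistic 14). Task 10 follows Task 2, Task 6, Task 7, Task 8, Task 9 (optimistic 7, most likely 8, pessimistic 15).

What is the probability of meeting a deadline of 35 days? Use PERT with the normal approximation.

te_Task 1 = (9 + 4·12 + 21)/6 = 78/6 = 13; σ²_Task 1 = ((21−9)/6)² = 4.000
te_Task 2 = (1 + 4·4 + 13)/6 = 30/6 = 5; σ²_Task 2 = ((13−1)/6)² = 4.000
te_Task 3 = (4 + 4·9 + 14)/6 = 54/6 = 9; σ²_Task 3 = ((14−4)/6)² = 2.778
te_Task 4 = (8 + 4·11 + 20)/6 = 72/6 = 12; σ²_Task 4 = ((20−8)/6)² = 4.000
te_Task 5 = (1 + 4·2 + 9)/6 = 18/6 = 3; σ²_Task 5 = ((9−1)/6)² = 1.778
te_Task 6 = (1 + 4·5 + 9)/6 = 30/6 = 5; σ²_Task 6 = ((9−1)/6)² = 1.778
te_Task 7 = (3 + 4·4 + 11)/6 = 30/6 = 5; σ²_Task 7 = ((11−3)/6)² = 1.778
te_Task 8 = (1 + 4·2 + 9)/6 = 18/6 = 3; σ²_Task 8 = ((9−1)/6)² = 1.778
te_Task 9 = (6 + 4·10 + 14)/6 = 60/6 = 10; σ²_Task 9 = ((14−6)/6)² = 1.778
te_Task 10 = (7 + 4·8 + 15)/6 = 54/6 = 9; σ²_Task 10 = ((15−7)/6)² = 1.778

Forward pass:
ES_Task 1 = 0; EF_Task 1 = 13
ES_Task 2 = 0; EF_Task 2 = 5
ES_Task 3 = max(EF_Task 1=13, EF_Task 2=5) = 13; EF_Task 3 = 13+9 = 22
ES_Task 4 = max(EF_Task 1=13, EF_Task 2=5) = 13; EF_Task 4 = 13+12 = 25
ES_Task 5 = max(EF_Task 2=5, EF_Task 4=25) = 25; EF_Task 5 = 25+3 = 28
ES_Task 6 = max(EF_Task 2=5, EF_Task 5=28) = 28; EF_Task 6 = 28+5 = 33
ES_Task 7 = max(EF_Task 3=22, EF_Task 4=25) = 25; EF_Task 7 = 25+5 = 30
ES_Task 8 = max(EF_Task 1=13, EF_Task 2=5) = 13; EF_Task 8 = 13+3 = 16
ES_Task 9 = 22; EF_Task 9 = 22+10 = 32
ES_Task 10 = max(EF_Task 2=5, EF_Task 6=33, EF_Task 7=30, EF_Task 8=16, EF_Task 9=32) = 33; EF_Task 10 = 33+9 = 42
Expected project duration μ = 42 days. Critical path: Task 1 → Task 4 → Task 5 → Task 6 → Task 10.

Variance along critical path = 4.000 + 4.000 + 1.778 + 1.778 + 1.778 = 13.333; σ = √13.333 = 3.651 days.
Z = (35 − 42) / 3.651 = -1.917
P(T ≤ 35) = Φ(-1.917) ≈ 0.028

0.028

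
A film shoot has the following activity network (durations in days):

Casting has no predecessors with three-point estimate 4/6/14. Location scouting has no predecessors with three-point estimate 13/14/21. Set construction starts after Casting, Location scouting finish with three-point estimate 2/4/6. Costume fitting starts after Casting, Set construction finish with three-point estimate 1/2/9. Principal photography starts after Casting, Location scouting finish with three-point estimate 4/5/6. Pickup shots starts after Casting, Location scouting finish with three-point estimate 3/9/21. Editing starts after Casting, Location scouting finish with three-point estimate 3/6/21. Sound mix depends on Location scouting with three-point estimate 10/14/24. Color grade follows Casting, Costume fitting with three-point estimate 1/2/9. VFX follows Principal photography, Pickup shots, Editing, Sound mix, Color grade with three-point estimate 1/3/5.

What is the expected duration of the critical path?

te_Casting = (4 + 4·6 + 14)/6 = 42/6 = 7
te_Location scouting = (13 + 4·14 + 21)/6 = 90/6 = 15
te_Set construction = (2 + 4·4 + 6)/6 = 24/6 = 4
te_Costume fitting = (1 + 4·2 + 9)/6 = 18/6 = 3
te_Principal photography = (4 + 4·5 + 6)/6 = 30/6 = 5
te_Pickup shots = (3 + 4·9 + 21)/6 = 60/6 = 10
te_Editing = (3 + 4·6 + 21)/6 = 48/6 = 8
te_Sound mix = (10 + 4·14 + 24)/6 = 90/6 = 15
te_Color grade = (1 + 4·2 + 9)/6 = 18/6 = 3
te_VFX = (1 + 4·3 + 5)/6 = 18/6 = 3

Forward pass:
ES_Casting = 0; EF_Casting = 7
ES_Location scouting = 0; EF_Location scouting = 15
ES_Set construction = max(EF_Casting=7, EF_Location scouting=15) = 15; EF_Set construction = 15+4 = 19
ES_Costume fitting = max(EF_Casting=7, EF_Set construction=19) = 19; EF_Costume fitting = 19+3 = 22
ES_Principal photography = max(EF_Casting=7, EF_Location scouting=15) = 15; EF_Principal photography = 15+5 = 20
ES_Pickup shots = max(EF_Casting=7, EF_Location scouting=15) = 15; EF_Pickup shots = 15+10 = 25
ES_Editing = max(EF_Casting=7, EF_Location scouting=15) = 15; EF_Editing = 15+8 = 23
ES_Sound mix = 15; EF_Sound mix = 15+15 = 30
ES_Color grade = max(EF_Casting=7, EF_Costume fitting=22) = 22; EF_Color grade = 22+3 = 25
ES_VFX = max(EF_Principal photography=20, EF_Pickup shots=25, EF_Editing=23, EF_Sound mix=30, EF_Color grade=25) = 30; EF_VFX = 30+3 = 33
Expected project duration μ = 33 days. Critical path: Location scouting → Sound mix → VFX.

33 days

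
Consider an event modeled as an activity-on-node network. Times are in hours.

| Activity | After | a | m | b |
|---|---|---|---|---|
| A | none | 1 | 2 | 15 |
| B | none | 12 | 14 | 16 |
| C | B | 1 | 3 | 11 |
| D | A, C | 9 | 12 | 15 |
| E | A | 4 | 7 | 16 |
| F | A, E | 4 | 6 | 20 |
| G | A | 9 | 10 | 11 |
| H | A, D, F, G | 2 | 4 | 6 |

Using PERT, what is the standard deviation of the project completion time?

2.16 hours

te_A = (1 + 4·2 + 15)/6 = 24/6 = 4; σ²_A = ((15−1)/6)² = 5.444
te_B = (12 + 4·14 + 16)/6 = 84/6 = 14; σ²_B = ((16−12)/6)² = 0.444
te_C = (1 + 4·3 + 11)/6 = 24/6 = 4; σ²_C = ((11−1)/6)² = 2.778
te_D = (9 + 4·12 + 15)/6 = 72/6 = 12; σ²_D = ((15−9)/6)² = 1.000
te_E = (4 + 4·7 + 16)/6 = 48/6 = 8; σ²_E = ((16−4)/6)² = 4.000
te_F = (4 + 4·6 + 20)/6 = 48/6 = 8; σ²_F = ((20−4)/6)² = 7.111
te_G = (9 + 4·10 + 11)/6 = 60/6 = 10; σ²_G = ((11−9)/6)² = 0.111
te_H = (2 + 4·4 + 6)/6 = 24/6 = 4; σ²_H = ((6−2)/6)² = 0.444

Forward pass:
ES_A = 0; EF_A = 4
ES_B = 0; EF_B = 14
ES_C = 14; EF_C = 14+4 = 18
ES_D = max(EF_A=4, EF_C=18) = 18; EF_D = 18+12 = 30
ES_E = 4; EF_E = 4+8 = 12
ES_F = max(EF_A=4, EF_E=12) = 12; EF_F = 12+8 = 20
ES_G = 4; EF_G = 4+10 = 14
ES_H = max(EF_A=4, EF_D=30, EF_F=20, EF_G=14) = 30; EF_H = 30+4 = 34
Expected project duration μ = 34 hours. Critical path: B → C → D → H.

Variance along critical path = 0.444 + 2.778 + 1.000 + 0.444 = 4.667
σ = √4.667 = 2.160 hours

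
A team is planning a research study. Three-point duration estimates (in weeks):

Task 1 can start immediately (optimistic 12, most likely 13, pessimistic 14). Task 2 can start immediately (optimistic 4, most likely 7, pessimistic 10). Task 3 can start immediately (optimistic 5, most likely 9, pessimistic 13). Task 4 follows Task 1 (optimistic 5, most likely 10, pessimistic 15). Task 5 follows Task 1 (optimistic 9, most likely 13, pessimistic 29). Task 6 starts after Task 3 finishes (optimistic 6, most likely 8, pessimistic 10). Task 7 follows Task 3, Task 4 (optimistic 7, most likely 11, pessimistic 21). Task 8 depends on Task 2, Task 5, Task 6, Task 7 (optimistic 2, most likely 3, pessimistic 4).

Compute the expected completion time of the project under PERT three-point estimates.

38 weeks

te_Task 1 = (12 + 4·13 + 14)/6 = 78/6 = 13
te_Task 2 = (4 + 4·7 + 10)/6 = 42/6 = 7
te_Task 3 = (5 + 4·9 + 13)/6 = 54/6 = 9
te_Task 4 = (5 + 4·10 + 15)/6 = 60/6 = 10
te_Task 5 = (9 + 4·13 + 29)/6 = 90/6 = 15
te_Task 6 = (6 + 4·8 + 10)/6 = 48/6 = 8
te_Task 7 = (7 + 4·11 + 21)/6 = 72/6 = 12
te_Task 8 = (2 + 4·3 + 4)/6 = 18/6 = 3

Forward pass:
ES_Task 1 = 0; EF_Task 1 = 13
ES_Task 2 = 0; EF_Task 2 = 7
ES_Task 3 = 0; EF_Task 3 = 9
ES_Task 4 = 13; EF_Task 4 = 13+10 = 23
ES_Task 5 = 13; EF_Task 5 = 13+15 = 28
ES_Task 6 = 9; EF_Task 6 = 9+8 = 17
ES_Task 7 = max(EF_Task 3=9, EF_Task 4=23) = 23; EF_Task 7 = 23+12 = 35
ES_Task 8 = max(EF_Task 2=7, EF_Task 5=28, EF_Task 6=17, EF_Task 7=35) = 35; EF_Task 8 = 35+3 = 38
Expected project duration μ = 38 weeks. Critical path: Task 1 → Task 4 → Task 7 → Task 8.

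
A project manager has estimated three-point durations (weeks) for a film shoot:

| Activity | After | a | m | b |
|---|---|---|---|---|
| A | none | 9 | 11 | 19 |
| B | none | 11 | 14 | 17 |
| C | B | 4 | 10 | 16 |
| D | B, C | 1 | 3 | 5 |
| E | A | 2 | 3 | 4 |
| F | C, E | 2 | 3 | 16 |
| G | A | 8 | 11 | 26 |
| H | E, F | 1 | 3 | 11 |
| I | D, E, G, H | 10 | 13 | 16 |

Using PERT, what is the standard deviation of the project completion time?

3.77 weeks

te_A = (9 + 4·11 + 19)/6 = 72/6 = 12; σ²_A = ((19−9)/6)² = 2.778
te_B = (11 + 4·14 + 17)/6 = 84/6 = 14; σ²_B = ((17−11)/6)² = 1.000
te_C = (4 + 4·10 + 16)/6 = 60/6 = 10; σ²_C = ((16−4)/6)² = 4.000
te_D = (1 + 4·3 + 5)/6 = 18/6 = 3; σ²_D = ((5−1)/6)² = 0.444
te_E = (2 + 4·3 + 4)/6 = 18/6 = 3; σ²_E = ((4−2)/6)² = 0.111
te_F = (2 + 4·3 + 16)/6 = 30/6 = 5; σ²_F = ((16−2)/6)² = 5.444
te_G = (8 + 4·11 + 26)/6 = 78/6 = 13; σ²_G = ((26−8)/6)² = 9.000
te_H = (1 + 4·3 + 11)/6 = 24/6 = 4; σ²_H = ((11−1)/6)² = 2.778
te_I = (10 + 4·13 + 16)/6 = 78/6 = 13; σ²_I = ((16−10)/6)² = 1.000

Forward pass:
ES_A = 0; EF_A = 12
ES_B = 0; EF_B = 14
ES_C = 14; EF_C = 14+10 = 24
ES_D = max(EF_B=14, EF_C=24) = 24; EF_D = 24+3 = 27
ES_E = 12; EF_E = 12+3 = 15
ES_F = max(EF_C=24, EF_E=15) = 24; EF_F = 24+5 = 29
ES_G = 12; EF_G = 12+13 = 25
ES_H = max(EF_E=15, EF_F=29) = 29; EF_H = 29+4 = 33
ES_I = max(EF_D=27, EF_E=15, EF_G=25, EF_H=33) = 33; EF_I = 33+13 = 46
Expected project duration μ = 46 weeks. Critical path: B → C → F → H → I.

Variance along critical path = 1.000 + 4.000 + 5.444 + 2.778 + 1.000 = 14.222
σ = √14.222 = 3.771 weeks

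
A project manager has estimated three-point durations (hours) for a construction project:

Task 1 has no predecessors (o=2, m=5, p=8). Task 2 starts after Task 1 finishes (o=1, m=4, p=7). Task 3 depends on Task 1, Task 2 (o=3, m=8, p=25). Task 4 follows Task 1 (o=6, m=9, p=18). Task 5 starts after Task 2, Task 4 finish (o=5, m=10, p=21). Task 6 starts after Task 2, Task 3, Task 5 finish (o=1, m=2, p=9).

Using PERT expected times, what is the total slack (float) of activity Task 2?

te_Task 1 = (2 + 4·5 + 8)/6 = 30/6 = 5
te_Task 2 = (1 + 4·4 + 7)/6 = 24/6 = 4
te_Task 3 = (3 + 4·8 + 25)/6 = 60/6 = 10
te_Task 4 = (6 + 4·9 + 18)/6 = 60/6 = 10
te_Task 5 = (5 + 4·10 + 21)/6 = 66/6 = 11
te_Task 6 = (1 + 4·2 + 9)/6 = 18/6 = 3

Forward pass:
ES_Task 1 = 0; EF_Task 1 = 5
ES_Task 2 = 5; EF_Task 2 = 5+4 = 9
ES_Task 3 = max(EF_Task 1=5, EF_Task 2=9) = 9; EF_Task 3 = 9+10 = 19
ES_Task 4 = 5; EF_Task 4 = 5+10 = 15
ES_Task 5 = max(EF_Task 2=9, EF_Task 4=15) = 15; EF_Task 5 = 15+11 = 26
ES_Task 6 = max(EF_Task 2=9, EF_Task 3=19, EF_Task 5=26) = 26; EF_Task 6 = 26+3 = 29
Expected project duration μ = 29 hours. Critical path: Task 1 → Task 4 → Task 5 → Task 6.

Backward pass:
LF_Task 6 = 29; LS_Task 6 = 29−3 = 26
LF_Task 5 = LS_Task 6 = 26; LS_Task 5 = 26−11 = 15
LF_Task 4 = LS_Task 5 = 15; LS_Task 4 = 15−10 = 5
LF_Task 3 = LS_Task 6 = 26; LS_Task 3 = 26−10 = 16
LF_Task 2 = min(LS_Task 3=16, LS_Task 5=15, LS_Task 6=26) = 15; LS_Task 2 = 15−4 = 11
LF_Task 1 = min(LS_Task 2=11, LS_Task 3=16, LS_Task 4=5) = 5; LS_Task 1 = 5−5 = 0
Slack_Task 2 = LS_Task 2 − ES_Task 2 = 11 − 5 = 6

6 hours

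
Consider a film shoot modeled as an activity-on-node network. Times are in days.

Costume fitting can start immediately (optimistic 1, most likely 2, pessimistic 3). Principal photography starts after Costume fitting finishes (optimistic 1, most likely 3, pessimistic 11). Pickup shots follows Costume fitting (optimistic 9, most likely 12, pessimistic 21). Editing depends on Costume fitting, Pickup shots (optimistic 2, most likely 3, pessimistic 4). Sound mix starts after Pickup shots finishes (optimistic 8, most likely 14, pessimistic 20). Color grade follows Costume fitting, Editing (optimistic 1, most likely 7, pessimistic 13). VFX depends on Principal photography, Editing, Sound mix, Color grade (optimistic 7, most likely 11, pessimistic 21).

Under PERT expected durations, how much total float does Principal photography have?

23 days

te_Costume fitting = (1 + 4·2 + 3)/6 = 12/6 = 2
te_Principal photography = (1 + 4·3 + 11)/6 = 24/6 = 4
te_Pickup shots = (9 + 4·12 + 21)/6 = 78/6 = 13
te_Editing = (2 + 4·3 + 4)/6 = 18/6 = 3
te_Sound mix = (8 + 4·14 + 20)/6 = 84/6 = 14
te_Color grade = (1 + 4·7 + 13)/6 = 42/6 = 7
te_VFX = (7 + 4·11 + 21)/6 = 72/6 = 12

Forward pass:
ES_Costume fitting = 0; EF_Costume fitting = 2
ES_Principal photography = 2; EF_Principal photography = 2+4 = 6
ES_Pickup shots = 2; EF_Pickup shots = 2+13 = 15
ES_Editing = max(EF_Costume fitting=2, EF_Pickup shots=15) = 15; EF_Editing = 15+3 = 18
ES_Sound mix = 15; EF_Sound mix = 15+14 = 29
ES_Color grade = max(EF_Costume fitting=2, EF_Editing=18) = 18; EF_Color grade = 18+7 = 25
ES_VFX = max(EF_Principal photography=6, EF_Editing=18, EF_Sound mix=29, EF_Color grade=25) = 29; EF_VFX = 29+12 = 41
Expected project duration μ = 41 days. Critical path: Costume fitting → Pickup shots → Sound mix → VFX.

Backward pass:
LF_VFX = 41; LS_VFX = 41−12 = 29
LF_Color grade = LS_VFX = 29; LS_Color grade = 29−7 = 22
LF_Sound mix = LS_VFX = 29; LS_Sound mix = 29−14 = 15
LF_Editing = min(LS_Color grade=22, LS_VFX=29) = 22; LS_Editing = 22−3 = 19
LF_Pickup shots = min(LS_Editing=19, LS_Sound mix=15) = 15; LS_Pickup shots = 15−13 = 2
LF_Principal photography = LS_VFX = 29; LS_Principal photography = 29−4 = 25
LF_Costume fitting = min(LS_Principal photography=25, LS_Pickup shots=2, LS_Editing=19, LS_Color grade=22) = 2; LS_Costume fitting = 2−2 = 0
Slack_Principal photography = LS_Principal photography − ES_Principal photography = 25 − 2 = 23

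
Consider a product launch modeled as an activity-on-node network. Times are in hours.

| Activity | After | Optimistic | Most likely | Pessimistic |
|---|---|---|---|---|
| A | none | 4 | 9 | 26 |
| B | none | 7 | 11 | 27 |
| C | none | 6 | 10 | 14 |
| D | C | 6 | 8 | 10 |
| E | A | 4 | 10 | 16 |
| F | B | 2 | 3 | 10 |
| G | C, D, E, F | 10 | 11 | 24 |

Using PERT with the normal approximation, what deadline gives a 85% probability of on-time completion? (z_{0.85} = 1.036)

te_A = (4 + 4·9 + 26)/6 = 66/6 = 11; σ²_A = ((26−4)/6)² = 13.444
te_B = (7 + 4·11 + 27)/6 = 78/6 = 13; σ²_B = ((27−7)/6)² = 11.111
te_C = (6 + 4·10 + 14)/6 = 60/6 = 10; σ²_C = ((14−6)/6)² = 1.778
te_D = (6 + 4·8 + 10)/6 = 48/6 = 8; σ²_D = ((10−6)/6)² = 0.444
te_E = (4 + 4·10 + 16)/6 = 60/6 = 10; σ²_E = ((16−4)/6)² = 4.000
te_F = (2 + 4·3 + 10)/6 = 24/6 = 4; σ²_F = ((10−2)/6)² = 1.778
te_G = (10 + 4·11 + 24)/6 = 78/6 = 13; σ²_G = ((24−10)/6)² = 5.444

Forward pass:
ES_A = 0; EF_A = 11
ES_B = 0; EF_B = 13
ES_C = 0; EF_C = 10
ES_D = 10; EF_D = 10+8 = 18
ES_E = 11; EF_E = 11+10 = 21
ES_F = 13; EF_F = 13+4 = 17
ES_G = max(EF_C=10, EF_D=18, EF_E=21, EF_F=17) = 21; EF_G = 21+13 = 34
Expected project duration μ = 34 hours. Critical path: A → E → G.

Variance along critical path = 13.444 + 4.000 + 5.444 = 22.889; σ = 4.784 hours.
D = μ + z·σ = 34 + 1.036·4.784 = 39.0 hours

39.0 hours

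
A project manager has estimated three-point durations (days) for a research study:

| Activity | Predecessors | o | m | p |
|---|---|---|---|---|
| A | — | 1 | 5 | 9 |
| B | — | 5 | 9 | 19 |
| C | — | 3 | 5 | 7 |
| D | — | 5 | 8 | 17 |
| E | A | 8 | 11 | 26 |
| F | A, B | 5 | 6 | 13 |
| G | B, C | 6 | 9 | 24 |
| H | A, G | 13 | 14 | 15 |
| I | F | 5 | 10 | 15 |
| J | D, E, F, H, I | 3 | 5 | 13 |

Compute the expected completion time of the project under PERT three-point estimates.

te_A = (1 + 4·5 + 9)/6 = 30/6 = 5
te_B = (5 + 4·9 + 19)/6 = 60/6 = 10
te_C = (3 + 4·5 + 7)/6 = 30/6 = 5
te_D = (5 + 4·8 + 17)/6 = 54/6 = 9
te_E = (8 + 4·11 + 26)/6 = 78/6 = 13
te_F = (5 + 4·6 + 13)/6 = 42/6 = 7
te_G = (6 + 4·9 + 24)/6 = 66/6 = 11
te_H = (13 + 4·14 + 15)/6 = 84/6 = 14
te_I = (5 + 4·10 + 15)/6 = 60/6 = 10
te_J = (3 + 4·5 + 13)/6 = 36/6 = 6

Forward pass:
ES_A = 0; EF_A = 5
ES_B = 0; EF_B = 10
ES_C = 0; EF_C = 5
ES_D = 0; EF_D = 9
ES_E = 5; EF_E = 5+13 = 18
ES_F = max(EF_A=5, EF_B=10) = 10; EF_F = 10+7 = 17
ES_G = max(EF_B=10, EF_C=5) = 10; EF_G = 10+11 = 21
ES_H = max(EF_A=5, EF_G=21) = 21; EF_H = 21+14 = 35
ES_I = 17; EF_I = 17+10 = 27
ES_J = max(EF_D=9, EF_E=18, EF_F=17, EF_H=35, EF_I=27) = 35; EF_J = 35+6 = 41
Expected project duration μ = 41 days. Critical path: B → G → H → J.

41 days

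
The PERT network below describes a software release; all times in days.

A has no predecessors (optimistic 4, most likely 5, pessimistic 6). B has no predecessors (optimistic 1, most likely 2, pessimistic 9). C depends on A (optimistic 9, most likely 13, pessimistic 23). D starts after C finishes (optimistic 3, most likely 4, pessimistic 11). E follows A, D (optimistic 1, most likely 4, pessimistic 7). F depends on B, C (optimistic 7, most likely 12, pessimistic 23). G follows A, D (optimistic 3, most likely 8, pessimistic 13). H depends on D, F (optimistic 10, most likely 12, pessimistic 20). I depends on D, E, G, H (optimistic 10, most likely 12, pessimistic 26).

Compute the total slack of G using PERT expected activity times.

13 days

te_A = (4 + 4·5 + 6)/6 = 30/6 = 5
te_B = (1 + 4·2 + 9)/6 = 18/6 = 3
te_C = (9 + 4·13 + 23)/6 = 84/6 = 14
te_D = (3 + 4·4 + 11)/6 = 30/6 = 5
te_E = (1 + 4·4 + 7)/6 = 24/6 = 4
te_F = (7 + 4·12 + 23)/6 = 78/6 = 13
te_G = (3 + 4·8 + 13)/6 = 48/6 = 8
te_H = (10 + 4·12 + 20)/6 = 78/6 = 13
te_I = (10 + 4·12 + 26)/6 = 84/6 = 14

Forward pass:
ES_A = 0; EF_A = 5
ES_B = 0; EF_B = 3
ES_C = 5; EF_C = 5+14 = 19
ES_D = 19; EF_D = 19+5 = 24
ES_E = max(EF_A=5, EF_D=24) = 24; EF_E = 24+4 = 28
ES_F = max(EF_B=3, EF_C=19) = 19; EF_F = 19+13 = 32
ES_G = max(EF_A=5, EF_D=24) = 24; EF_G = 24+8 = 32
ES_H = max(EF_D=24, EF_F=32) = 32; EF_H = 32+13 = 45
ES_I = max(EF_D=24, EF_E=28, EF_G=32, EF_H=45) = 45; EF_I = 45+14 = 59
Expected project duration μ = 59 days. Critical path: A → C → F → H → I.

Backward pass:
LF_I = 59; LS_I = 59−14 = 45
LF_H = LS_I = 45; LS_H = 45−13 = 32
LF_G = LS_I = 45; LS_G = 45−8 = 37
LF_F = LS_H = 32; LS_F = 32−13 = 19
LF_E = LS_I = 45; LS_E = 45−4 = 41
LF_D = min(LS_E=41, LS_G=37, LS_H=32, LS_I=45) = 32; LS_D = 32−5 = 27
LF_C = min(LS_D=27, LS_F=19) = 19; LS_C = 19−14 = 5
LF_B = LS_F = 19; LS_B = 19−3 = 16
LF_A = min(LS_C=5, LS_E=41, LS_G=37) = 5; LS_A = 5−5 = 0
Slack_G = LS_G − ES_G = 37 − 24 = 13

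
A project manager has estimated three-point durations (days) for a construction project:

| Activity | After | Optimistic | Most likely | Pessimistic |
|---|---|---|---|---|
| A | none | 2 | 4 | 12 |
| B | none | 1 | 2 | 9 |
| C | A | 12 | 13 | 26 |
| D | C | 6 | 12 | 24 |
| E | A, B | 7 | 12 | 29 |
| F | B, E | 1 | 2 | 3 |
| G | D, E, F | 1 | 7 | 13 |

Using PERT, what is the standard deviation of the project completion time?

4.61 days

te_A = (2 + 4·4 + 12)/6 = 30/6 = 5; σ²_A = ((12−2)/6)² = 2.778
te_B = (1 + 4·2 + 9)/6 = 18/6 = 3; σ²_B = ((9−1)/6)² = 1.778
te_C = (12 + 4·13 + 26)/6 = 90/6 = 15; σ²_C = ((26−12)/6)² = 5.444
te_D = (6 + 4·12 + 24)/6 = 78/6 = 13; σ²_D = ((24−6)/6)² = 9.000
te_E = (7 + 4·12 + 29)/6 = 84/6 = 14; σ²_E = ((29−7)/6)² = 13.444
te_F = (1 + 4·2 + 3)/6 = 12/6 = 2; σ²_F = ((3−1)/6)² = 0.111
te_G = (1 + 4·7 + 13)/6 = 42/6 = 7; σ²_G = ((13−1)/6)² = 4.000

Forward pass:
ES_A = 0; EF_A = 5
ES_B = 0; EF_B = 3
ES_C = 5; EF_C = 5+15 = 20
ES_D = 20; EF_D = 20+13 = 33
ES_E = max(EF_A=5, EF_B=3) = 5; EF_E = 5+14 = 19
ES_F = max(EF_B=3, EF_E=19) = 19; EF_F = 19+2 = 21
ES_G = max(EF_D=33, EF_E=19, EF_F=21) = 33; EF_G = 33+7 = 40
Expected project duration μ = 40 days. Critical path: A → C → D → G.

Variance along critical path = 2.778 + 5.444 + 9.000 + 4.000 = 21.222
σ = √21.222 = 4.607 days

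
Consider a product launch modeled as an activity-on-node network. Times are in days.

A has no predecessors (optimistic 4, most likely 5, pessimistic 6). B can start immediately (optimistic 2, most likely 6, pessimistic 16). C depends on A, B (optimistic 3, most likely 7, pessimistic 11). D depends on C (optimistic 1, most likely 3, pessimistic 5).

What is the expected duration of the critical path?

17 days

te_A = (4 + 4·5 + 6)/6 = 30/6 = 5
te_B = (2 + 4·6 + 16)/6 = 42/6 = 7
te_C = (3 + 4·7 + 11)/6 = 42/6 = 7
te_D = (1 + 4·3 + 5)/6 = 18/6 = 3

Forward pass:
ES_A = 0; EF_A = 5
ES_B = 0; EF_B = 7
ES_C = max(EF_A=5, EF_B=7) = 7; EF_C = 7+7 = 14
ES_D = 14; EF_D = 14+3 = 17
Expected project duration μ = 17 days. Critical path: B → C → D.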